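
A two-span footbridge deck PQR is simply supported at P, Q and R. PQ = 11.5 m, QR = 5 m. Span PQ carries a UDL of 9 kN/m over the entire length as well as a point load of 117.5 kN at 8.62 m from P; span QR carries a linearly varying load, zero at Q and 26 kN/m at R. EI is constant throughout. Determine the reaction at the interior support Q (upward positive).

Release continuity at Q by inserting a hinge; the redundant is the internal moment M_Q. The primary structure is two simply-supported spans PQ and QR.
End slopes at the hinge Q, treating each span as simply supported:
  span PQ: UDL 9: wL³/(24EI) = 570.3/EI
  span PQ: point load 117.5 at a = 8.62: Pab(L + a)/(6LEI) = 850.6/EI
  span QR: triangular load, peak 26: 7w₀L³/(360EI) = 63.19/EI
  relative rotation θ_0 = (1421 + 63.19)/EI = 1484/EI
A unit hogging moment at Q produces rotation L₁/(3EI) + L₂/(3EI) = 5.5/EI.
Compatibility: M_Q·(L₁+L₂)/(3EI) = θ_0, giving M_Q = 269.8 kN·m (hogging).
Span PQ, ΣM about P with M_Q applied at Q: R_Q^{PQ}·11.5 = 1608 + 269.8, so R_Q^{PQ} = 163.3 kN and R_P = 221 − 163.3 = 57.71 kN.
Span QR, ΣM about R: R_Q^{QR}·5 = 108.3 + 269.8, so R_Q^{QR} = 75.63 kN and R_R = 65 − 75.63 = -10.63 kN.
R_Q = 163.3 + 75.63 = 238.9 kN.

R_Q = 238.9 kN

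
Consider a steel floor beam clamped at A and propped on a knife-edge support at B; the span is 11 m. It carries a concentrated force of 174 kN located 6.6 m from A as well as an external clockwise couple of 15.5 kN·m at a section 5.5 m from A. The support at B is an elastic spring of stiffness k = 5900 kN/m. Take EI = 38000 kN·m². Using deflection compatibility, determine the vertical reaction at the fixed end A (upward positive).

Remove the prop at B; the released (primary) structure is a cantilever built in at A.
Free-end deflection of the primary structure under the applied loading (downward +):
  point load 174 at a = 6.6: Pa²(3L − a)/(6EI) = 33350/EI
  clockwise couple 15.5 at a = 5.5: M₀a(2L − a)/(2EI) = 703.3/EI
  δ_0 = 34053/EI
Tip deflection under a unit load at B: L³/(3EI) = 443.7/EI.
With EI = 38000 kN·m²: δ_0 = 0.89613 m and δ_{BB} = 0.011675 m/kN.
Compatibility — the spring shortens by R_B/k under the reaction it provides: δ_0 − R_B·δ_{BB} = R_B/k. With 1/k = 0.000169 m/kN, R_B = δ_0 / (δ_{BB} + 1/k) = 0.89613 / (0.011675 + 0.000169) = 75.65 kN.
Vertical equilibrium: R_A = ΣP − R_B = 174 − 75.65 = 98.35 kN.

R_A = 98.35 kN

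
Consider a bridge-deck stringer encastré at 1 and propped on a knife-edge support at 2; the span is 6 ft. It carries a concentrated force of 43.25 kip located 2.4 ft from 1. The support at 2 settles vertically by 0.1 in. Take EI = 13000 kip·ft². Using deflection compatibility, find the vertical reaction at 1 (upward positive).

Choose R_2 as the redundant. The primary structure is the cantilever fixed at 1.
Deflection at 2 on the released cantilever, summing each load's contribution:
  point load 43.25 at a = 2.4: Pa²(3L − a)/(6EI) = 647.7/EI
Flexibility coefficient — unit upward force at 2: δ_{22} = L³/(3EI) = 72/EI.
With EI = 13000 kip·ft²: δ_0 = 0.049824 ft and δ_{22} = 0.005538 ft/kip.
Compatibility — the beam at 2 must follow the support down by 0.008333 ft: δ_0 − R_2·δ_{22} = 0.008333, so R_2 = (0.049824 − 0.008333)/0.005538 = 7.491 kip.
Vertical equilibrium: R_1 = ΣP − R_2 = 43.25 − 7.491 = 35.76 kip.

R_1 = 35.76 kip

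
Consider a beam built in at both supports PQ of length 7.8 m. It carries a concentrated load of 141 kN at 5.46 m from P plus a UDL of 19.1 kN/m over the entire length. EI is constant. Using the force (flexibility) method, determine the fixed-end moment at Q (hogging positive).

Take the two fixed-end moments M_P, M_Q as redundants; the released structure is the simple span PQ.
Simple-span end rotations at P and Q under the given loads:
  at P: point load 141 at a = 5.46: Pab(L + b)/(6LEI) = 390.3/EI
  at Q: point load 141 at a = 5.46: Pab(L + a)/(6LEI) = 510.4/EI
  at P: UDL 19.1: wL³/(24EI) = 377.7/EI
  at Q: UDL 19.1: wL³/(24EI) = 377.7/EI
  θ_P0 = 768/EI,  θ_Q0 = 888.1/EI
Flexibility coefficients: a unit moment at one end gives L/(3EI) there and L/(6EI) at the far end, so f₁₁ = f₂₂ = 2.6/EI and f₁₂ = f₂₁ = 1.3/EI.
Compatibility — zero rotation at each built-in end:
  2.6 M_P + 1.3 M_Q = 768
  1.3 M_P + 2.6 M_Q = 888.1
Solving the pair gives M_P = 166.1 kN·m and M_Q = 258.5 kN·m (hogging).

M_Q = 258.5 kN·m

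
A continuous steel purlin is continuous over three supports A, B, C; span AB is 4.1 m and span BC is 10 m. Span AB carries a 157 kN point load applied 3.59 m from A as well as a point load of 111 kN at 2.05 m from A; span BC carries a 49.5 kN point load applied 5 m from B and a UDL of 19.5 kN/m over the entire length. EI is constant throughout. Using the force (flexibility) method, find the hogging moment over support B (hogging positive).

M_B = 282.6 kN·m

Take M_B as the redundant. Released structure: two simple spans AB and BC with a hinge at B.
Discontinuity in slope at B on the released structure — sum the simple-span end rotations:
  span AB: point load 157 at a = 3.59: Pab(L + a)/(6LEI) = 89.86/EI
  span AB: point load 111 at a = 2.05: Pab(L + a)/(6LEI) = 116.6/EI
  span BC: point load 49.5 at a = 5: Pab(L + b)/(6LEI) = 309.4/EI
  span BC: UDL 19.5: wL³/(24EI) = 812.5/EI
  relative rotation θ_0 = (206.5 + 1122)/EI = 1328/EI
A unit hogging moment at B produces rotation L₁/(3EI) + L₂/(3EI) = 4.7/EI.
Slope continuity at B: θ_0 = M_B·4.7/EI, so M_B = 1328/4.7 = 282.6 kN·m (hogging).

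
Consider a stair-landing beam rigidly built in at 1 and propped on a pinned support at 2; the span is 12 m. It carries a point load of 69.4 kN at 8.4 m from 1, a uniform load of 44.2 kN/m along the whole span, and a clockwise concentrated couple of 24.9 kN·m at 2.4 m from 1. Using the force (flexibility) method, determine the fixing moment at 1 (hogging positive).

M_1 = 920.7 kN·m

Take the reaction at 2 as the redundant and release it; the primary structure is a cantilever fixed at 1.
Free-end deflection of the primary structure under the applied loading (downward +):
  point load 69.4 at a = 8.4: Pa²(3L − a)/(6EI) = 22526/EI
  UDL 44.2: wL⁴/(8EI) = 114566/EI
  clockwise couple 24.9 at a = 2.4: M₀a(2L − a)/(2EI) = 645.4/EI
  δ_0 = 137737/EI
Tip deflection under a unit load at 2: L³/(3EI) = 576/EI.
The prop prevents deflection at 2: R_2 = δ_0/δ_{22} = 137737/576 = 239.1 kN.
Moment equilibrium about 1: M_1 = Σ(load moments about 1) − R_2·L = 3790 − 239.1×12 = 920.7 kN·m.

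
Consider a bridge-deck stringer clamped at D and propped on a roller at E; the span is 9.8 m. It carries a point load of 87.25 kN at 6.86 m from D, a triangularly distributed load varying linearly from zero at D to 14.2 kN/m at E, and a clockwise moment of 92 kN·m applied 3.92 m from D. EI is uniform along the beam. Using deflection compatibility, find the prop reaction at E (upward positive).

R_E = 96.45 kN

Choose R_E as the redundant. The primary structure is the cantilever fixed at D.
Primary-structure tip deflection at E by superposition:
  point load 87.25 at a = 6.86: Pa²(3L − a)/(6EI) = 15425/EI
  triangular load, peak 14.2 at the free end: 11w₀L⁴/(120EI) = 12006/EI
  clockwise couple 92 at a = 3.92: M₀a(2L − a)/(2EI) = 2827/EI
  δ_0 = 30258/EI
Flexibility coefficient — unit upward force at E: δ_{EE} = L³/(3EI) = 313.7/EI.
The prop prevents deflection at E: R_E = δ_0/δ_{EE} = 30258/313.7 = 96.45 kN.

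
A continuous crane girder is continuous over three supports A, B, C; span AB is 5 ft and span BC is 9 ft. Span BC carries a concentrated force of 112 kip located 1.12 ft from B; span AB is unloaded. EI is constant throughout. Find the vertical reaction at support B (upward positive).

R_B = 118.7 kip

Release continuity at B by inserting a hinge; the redundant is the internal moment M_B. The primary structure is two simply-supported spans AB and BC.
Discontinuity in slope at B on the released structure — sum the simple-span end rotations:
  span BC: point load 112 at a = 1.12: Pab(L + b)/(6LEI) = 309/EI
  relative rotation θ_0 = (0 + 309)/EI = 309/EI
A unit hogging moment at B produces rotation L₁/(3EI) + L₂/(3EI) = 4.667/EI.
Compatibility: M_B·(L₁+L₂)/(3EI) = θ_0, giving M_B = 66.21 kip·ft (hogging).
Span AB, ΣM about A with M_B applied at B: R_B^{AB}·5 = 0 + 66.21, so R_B^{AB} = 13.24 kip and R_A = 0 − 13.24 = -13.24 kip.
Span BC, ΣM about C: R_B^{BC}·9 = 882.6 + 66.21, so R_B^{BC} = 105.4 kip and R_C = 112 − 105.4 = 6.581 kip.
R_B = 13.24 + 105.4 = 118.7 kip.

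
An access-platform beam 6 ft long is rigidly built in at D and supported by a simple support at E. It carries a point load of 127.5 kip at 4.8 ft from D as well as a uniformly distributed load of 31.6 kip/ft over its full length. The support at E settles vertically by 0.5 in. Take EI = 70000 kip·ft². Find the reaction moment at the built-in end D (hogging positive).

M_D = 458.7 kip·ft

Remove the prop at E; the released (primary) structure is a cantilever built in at D.
Deflection at E on the released cantilever, summing each load's contribution:
  point load 127.5 at a = 4.8: Pa²(3L − a)/(6EI) = 6463/EI
  UDL 31.6: wL⁴/(8EI) = 5119/EI
  δ_0 = 11582/EI
Flexibility coefficient — unit upward force at E: δ_{EE} = L³/(3EI) = 72/EI.
With EI = 70000 kip·ft²: δ_0 = 0.16546 ft and δ_{EE} = 0.001029 ft/kip.
Compatibility — the beam at E must follow the support down by 0.04167 ft: δ_0 − R_E·δ_{EE} = 0.04167, so R_E = (0.16546 − 0.04167)/0.001029 = 120.4 kip.
Moment equilibrium about D: M_D = Σ(load moments about D) − R_E·L = 1181 − 120.4×6 = 458.7 kip·ft.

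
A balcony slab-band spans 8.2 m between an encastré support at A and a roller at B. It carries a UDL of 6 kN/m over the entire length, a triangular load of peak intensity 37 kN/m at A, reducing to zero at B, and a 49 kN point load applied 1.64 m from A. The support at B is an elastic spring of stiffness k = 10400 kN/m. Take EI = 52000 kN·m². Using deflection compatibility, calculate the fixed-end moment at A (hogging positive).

Remove the prop at B; the released (primary) structure is a cantilever built in at A.
Free-end deflection of the primary structure under the applied loading (downward +):
  UDL 6: wL⁴/(8EI) = 3391/EI
  triangular load, peak 37 at the fixed end: w₀L⁴/(30EI) = 5576/EI
  point load 49 at a = 1.64: Pa²(3L − a)/(6EI) = 504.3/EI
  δ_0 = 9471/EI
Flexibility coefficient — unit upward force at B: δ_{BB} = L³/(3EI) = 183.8/EI.
With EI = 52000 kN·m²: δ_0 = 0.18214 m and δ_{BB} = 0.003534 m/kN.
Compatibility — the spring shortens by R_B/k under the reaction it provides: δ_0 − R_B·δ_{BB} = R_B/k. With 1/k = 0.000096 m/kN, R_B = δ_0 / (δ_{BB} + 1/k) = 0.18214 / (0.003534 + 0.000096) = 50.17 kN.
Moment equilibrium about A: M_A = Σ(load moments about A) − R_B·L = 696.7 − 50.17×8.2 = 285.3 kN·m.

M_A = 285.3 kN·m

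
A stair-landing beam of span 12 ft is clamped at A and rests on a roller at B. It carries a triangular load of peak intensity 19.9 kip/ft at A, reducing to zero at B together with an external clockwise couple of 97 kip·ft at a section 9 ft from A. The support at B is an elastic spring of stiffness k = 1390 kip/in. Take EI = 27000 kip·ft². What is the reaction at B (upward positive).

R_B = 35.15 kip

Take the reaction at B as the redundant and release it; the primary structure is a cantilever fixed at A.
Downward deflection at the released point B due to the loads:
  triangular load, peak 19.9 at the fixed end: w₀L⁴/(30EI) = 13755/EI
  clockwise couple 97 at a = 9: M₀a(2L − a)/(2EI) = 6548/EI
  δ_0 = 20302/EI
Tip deflection under a unit load at B: L³/(3EI) = 576/EI.
With EI = 27000 kip·ft²: δ_0 = 0.75194 ft and δ_{BB} = 0.021333 ft/kip.
Compatibility — the spring shortens by R_B/k under the reaction it provides: δ_0 − R_B·δ_{BB} = R_B/k. With 1/k = 1/(1390×12) ft/kip = 0.00006 ft/kip, R_B = δ_0 / (δ_{BB} + 1/k) = 0.75194 / (0.021333 + 0.00006) = 35.15 kip.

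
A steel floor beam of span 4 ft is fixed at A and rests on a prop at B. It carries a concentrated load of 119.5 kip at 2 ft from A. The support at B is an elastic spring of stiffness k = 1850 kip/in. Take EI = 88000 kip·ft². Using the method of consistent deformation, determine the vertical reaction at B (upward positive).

R_B = 31.49 kip

Take the reaction at B as the redundant and release it; the primary structure is a cantilever fixed at A.
Free-end deflection of the primary structure under the applied loading (downward +):
  point load 119.5 at a = 2: Pa²(3L − a)/(6EI) = 796.7/EI
Tip deflection under a unit load at B: L³/(3EI) = 21.33/EI.
With EI = 88000 kip·ft²: δ_0 = 0.009053 ft and δ_{BB} = 0.000242 ft/kip.
Compatibility — the spring shortens by R_B/k under the reaction it provides: δ_0 − R_B·δ_{BB} = R_B/k. With 1/k = 1/(1850×12) ft/kip = 0.000045 ft/kip, R_B = δ_0 / (δ_{BB} + 1/k) = 0.009053 / (0.000242 + 0.000045) = 31.49 kip.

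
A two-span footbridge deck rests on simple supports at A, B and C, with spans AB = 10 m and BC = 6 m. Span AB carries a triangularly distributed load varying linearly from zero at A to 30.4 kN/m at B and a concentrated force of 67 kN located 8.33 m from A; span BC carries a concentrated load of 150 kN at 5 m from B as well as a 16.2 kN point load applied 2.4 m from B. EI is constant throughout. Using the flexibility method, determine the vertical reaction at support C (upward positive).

Release continuity at B by inserting a hinge; the redundant is the internal moment M_B. The primary structure is two simply-supported spans AB and BC.
Rotations at B on the released spans (each span's end-slope, ×1/EI):
  span AB: triangular load, peak 30.4: w₀L³/(45EI) = 675.6/EI
  span AB: point load 67 at a = 8.33: Pab(L + a)/(6LEI) = 284.7/EI
  span BC: point load 150 at a = 5: Pab(L + b)/(6LEI) = 145.8/EI
  span BC: point load 16.2 at a = 2.4: Pab(L + b)/(6LEI) = 37.32/EI
  relative rotation θ_0 = (960.3 + 183.2)/EI = 1143/EI
A unit hogging moment at B produces rotation L₁/(3EI) + L₂/(3EI) = 5.333/EI.
Compatibility: M_B·(L₁+L₂)/(3EI) = θ_0, giving M_B = 214.4 kN·m (hogging).
Span BC, ΣM about C: R_B^{BC}·6 = 208.3 + 214.4, so R_B^{BC} = 70.45 kN and R_C = 166.2 − 70.45 = 95.75 kN.

R_C = 95.75 kN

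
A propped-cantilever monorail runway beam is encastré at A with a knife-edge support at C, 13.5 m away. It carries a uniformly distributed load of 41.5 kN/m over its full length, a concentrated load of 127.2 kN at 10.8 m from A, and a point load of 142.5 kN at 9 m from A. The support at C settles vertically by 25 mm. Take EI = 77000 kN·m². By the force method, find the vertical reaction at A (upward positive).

R_A = 458.8 kN

Release the roller at C. Primary structure: cantilever fixed at A.
Deflection at C on the released cantilever, summing each load's contribution:
  UDL 41.5: wL⁴/(8EI) = 172303/EI
  point load 127.2 at a = 10.8: Pa²(3L − a)/(6EI) = 73441/EI
  point load 142.5 at a = 9: Pa²(3L − a)/(6EI) = 60598/EI
  δ_0 = 306342/EI
Tip deflection under a unit load at C: L³/(3EI) = 820.1/EI.
With EI = 77000 kN·m²: δ_0 = 3.9785 m and δ_{CC} = 0.010651 m/kN.
Compatibility — the beam at C must follow the support down by 0.025 m: δ_0 − R_C·δ_{CC} = 0.025, so R_C = (3.9785 − 0.025)/0.010651 = 371.2 kN.
Vertical equilibrium: R_A = ΣP − R_C = 830 − 371.2 = 458.8 kN.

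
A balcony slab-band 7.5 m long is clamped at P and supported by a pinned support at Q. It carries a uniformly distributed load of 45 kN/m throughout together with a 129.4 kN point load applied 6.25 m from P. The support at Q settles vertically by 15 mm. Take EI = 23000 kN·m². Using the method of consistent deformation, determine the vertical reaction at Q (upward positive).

Take the reaction at Q as the redundant and release it; the primary structure is a cantilever fixed at P.
Primary-structure tip deflection at Q by superposition:
  UDL 45: wL⁴/(8EI) = 17798/EI
  point load 129.4 at a = 6.25: Pa²(3L − a)/(6EI) = 13690/EI
  δ_0 = 31488/EI
Flexibility coefficient — unit upward force at Q: δ_{QQ} = L³/(3EI) = 140.6/EI.
With EI = 23000 kN·m²: δ_0 = 1.369 m and δ_{QQ} = 0.006114 m/kN.
Compatibility — the beam at Q must follow the support down by 0.015 m: δ_0 − R_Q·δ_{QQ} = 0.015, so R_Q = (1.369 − 0.015)/0.006114 = 221.5 kN.

R_Q = 221.5 kN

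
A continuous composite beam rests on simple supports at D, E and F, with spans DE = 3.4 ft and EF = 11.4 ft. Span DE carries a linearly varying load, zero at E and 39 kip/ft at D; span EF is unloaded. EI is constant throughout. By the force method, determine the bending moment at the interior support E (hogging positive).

M_E = 6.042 kip·ft

Take M_E as the redundant. Released structure: two simple spans DE and EF with a hinge at E.
Discontinuity in slope at E on the released structure — sum the simple-span end rotations:
  span DE: triangular load, peak 39: 7w₀L³/(360EI) = 29.81/EI
  relative rotation θ_0 = (29.81 + 0)/EI = 29.81/EI
A unit hogging moment at E produces rotation L₁/(3EI) + L₂/(3EI) = 4.933/EI.
Compatibility: M_E·(L₁+L₂)/(3EI) = θ_0, giving M_E = 6.042 kip·ft (hogging).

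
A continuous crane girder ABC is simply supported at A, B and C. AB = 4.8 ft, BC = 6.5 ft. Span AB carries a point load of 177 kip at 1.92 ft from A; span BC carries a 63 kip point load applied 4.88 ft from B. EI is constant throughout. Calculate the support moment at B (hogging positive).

M_B = 88.16 kip·ft

Take M_B as the redundant. Released structure: two simple spans AB and BC with a hinge at B.
Discontinuity in slope at B on the released structure — sum the simple-span end rotations:
  span AB: point load 177 at a = 1.92: Pab(L + a)/(6LEI) = 228.4/EI
  span BC: point load 63 at a = 4.88: Pab(L + b)/(6LEI) = 103.7/EI
  relative rotation θ_0 = (228.4 + 103.7)/EI = 332.1/EI
A unit hogging moment at B produces rotation L₁/(3EI) + L₂/(3EI) = 3.767/EI.
Slope continuity at B: θ_0 = M_B·3.767/EI, so M_B = 332.1/3.767 = 88.16 kip·ft (hogging).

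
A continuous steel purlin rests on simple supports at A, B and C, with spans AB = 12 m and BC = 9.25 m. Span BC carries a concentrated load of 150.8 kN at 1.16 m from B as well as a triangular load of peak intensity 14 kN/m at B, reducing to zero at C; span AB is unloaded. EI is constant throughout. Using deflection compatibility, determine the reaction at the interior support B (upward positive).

R_B = 193.7 kN

Take M_B as the redundant. Released structure: two simple spans AB and BC with a hinge at B.
Rotations at B on the released spans (each span's end-slope, ×1/EI):
  span BC: point load 150.8 at a = 1.16: Pab(L + b)/(6LEI) = 442.1/EI
  span BC: triangular load, peak 14: w₀L³/(45EI) = 246.2/EI
  relative rotation θ_0 = (0 + 688.4)/EI = 688.4/EI
A unit hogging moment at B produces rotation L₁/(3EI) + L₂/(3EI) = 7.083/EI.
Compatibility: M_B·(L₁+L₂)/(3EI) = θ_0, giving M_B = 97.18 kN·m (hogging).
Span AB, ΣM about A with M_B applied at B: R_B^{AB}·12 = 0 + 97.18, so R_B^{AB} = 8.099 kN and R_A = 0 − 8.099 = -8.099 kN.
Span BC, ΣM about C: R_B^{BC}·9.25 = 1619 + 97.18, so R_B^{BC} = 185.6 kN and R_C = 215.6 − 185.6 = 29.99 kN.
R_B = 8.099 + 185.6 = 193.7 kN.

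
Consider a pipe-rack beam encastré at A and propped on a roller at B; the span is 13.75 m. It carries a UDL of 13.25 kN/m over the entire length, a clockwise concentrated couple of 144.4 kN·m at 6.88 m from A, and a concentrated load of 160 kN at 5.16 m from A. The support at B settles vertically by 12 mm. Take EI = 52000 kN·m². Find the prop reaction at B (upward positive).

Remove the prop at B; the released (primary) structure is a cantilever built in at A.
Primary-structure tip deflection at B by superposition:
  UDL 13.25: wL⁴/(8EI) = 59202/EI
  clockwise couple 144.4 at a = 6.88: M₀a(2L − a)/(2EI) = 10243/EI
  point load 160 at a = 5.16: Pa²(3L − a)/(6EI) = 25624/EI
  δ_0 = 95069/EI
Flexibility coefficient — unit upward force at B: δ_{BB} = L³/(3EI) = 866.5/EI.
With EI = 52000 kN·m²: δ_0 = 1.8283 m and δ_{BB} = 0.016664 m/kN.
Compatibility — the beam at B must follow the support down by 0.012 m: δ_0 − R_B·δ_{BB} = 0.012, so R_B = (1.8283 − 0.012)/0.016664 = 109 kN.

R_B = 109 kN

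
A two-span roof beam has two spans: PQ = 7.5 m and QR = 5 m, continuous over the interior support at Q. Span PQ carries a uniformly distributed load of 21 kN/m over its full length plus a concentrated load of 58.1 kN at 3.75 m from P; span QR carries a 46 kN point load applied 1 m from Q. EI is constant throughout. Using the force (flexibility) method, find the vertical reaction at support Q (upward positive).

R_Q = 194.9 kN

Take M_Q as the redundant. Released structure: two simple spans PQ and QR with a hinge at Q.
Rotations at Q on the released spans (each span's end-slope, ×1/EI):
  span PQ: UDL 21: wL³/(24EI) = 369.1/EI
  span PQ: point load 58.1 at a = 3.75: Pab(L + a)/(6LEI) = 204.3/EI
  span QR: point load 46 at a = 1: Pab(L + b)/(6LEI) = 55.2/EI
  relative rotation θ_0 = (573.4 + 55.2)/EI = 628.6/EI
A unit hogging moment at Q produces rotation L₁/(3EI) + L₂/(3EI) = 4.167/EI.
Compatibility: M_Q·(L₁+L₂)/(3EI) = θ_0, giving M_Q = 150.9 kN·m (hogging).
Span PQ, ΣM about P with M_Q applied at Q: R_Q^{PQ}·7.5 = 808.5 + 150.9, so R_Q^{PQ} = 127.9 kN and R_P = 215.6 − 127.9 = 87.68 kN.
Span QR, ΣM about R: R_Q^{QR}·5 = 184 + 150.9, so R_Q^{QR} = 66.97 kN and R_R = 46 − 66.97 = -20.97 kN.
R_Q = 127.9 + 66.97 = 194.9 kN.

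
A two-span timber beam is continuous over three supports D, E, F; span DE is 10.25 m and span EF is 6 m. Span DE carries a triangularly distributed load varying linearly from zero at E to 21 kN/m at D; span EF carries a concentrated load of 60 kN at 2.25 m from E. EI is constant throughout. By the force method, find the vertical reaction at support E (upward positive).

R_E = 101.5 kN

Insert a hinge at E; M_E is the redundant, and each span becomes simply supported.
Rotations at E on the released spans (each span's end-slope, ×1/EI):
  span DE: triangular load, peak 21: 7w₀L³/(360EI) = 439.7/EI
  span EF: point load 60 at a = 2.25: Pab(L + b)/(6LEI) = 137.1/EI
  relative rotation θ_0 = (439.7 + 137.1)/EI = 576.8/EI
A unit hogging moment at E produces rotation L₁/(3EI) + L₂/(3EI) = 5.417/EI.
Slope continuity at E: θ_0 = M_E·5.417/EI, so M_E = 576.8/5.417 = 106.5 kN·m (hogging).
Span DE, ΣM about D with M_E applied at E: R_E^{DE}·10.25 = 367.7 + 106.5, so R_E^{DE} = 46.26 kN and R_D = 107.6 − 46.26 = 61.36 kN.
Span EF, ΣM about F: R_E^{EF}·6 = 225 + 106.5, so R_E^{EF} = 55.25 kN and R_F = 60 − 55.25 = 4.751 kN.
R_E = 46.26 + 55.25 = 101.5 kN.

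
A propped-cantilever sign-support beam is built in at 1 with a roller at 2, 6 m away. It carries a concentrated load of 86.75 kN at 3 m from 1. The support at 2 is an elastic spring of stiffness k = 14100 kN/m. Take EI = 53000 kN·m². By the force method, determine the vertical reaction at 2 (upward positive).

Release the roller at 2. Primary structure: cantilever fixed at 1.
Deflection at 2 on the released cantilever, summing each load's contribution:
  point load 86.75 at a = 3: Pa²(3L − a)/(6EI) = 1952/EI
Tip deflection under a unit load at 2: L³/(3EI) = 72/EI.
With EI = 53000 kN·m²: δ_0 = 0.036828 m and δ_{22} = 0.001358 m/kN.
Compatibility — the spring shortens by R_2/k under the reaction it provides: δ_0 − R_2·δ_{22} = R_2/k. With 1/k = 0.000071 m/kN, R_2 = δ_0 / (δ_{22} + 1/k) = 0.036828 / (0.001358 + 0.000071) = 25.76 kN.

R_2 = 25.76 kN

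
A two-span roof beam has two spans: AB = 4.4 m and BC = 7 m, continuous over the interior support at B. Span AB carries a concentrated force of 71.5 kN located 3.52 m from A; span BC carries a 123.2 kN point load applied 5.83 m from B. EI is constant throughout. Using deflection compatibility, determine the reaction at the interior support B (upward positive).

Release continuity at B by inserting a hinge; the redundant is the internal moment M_B. The primary structure is two simply-supported spans AB and BC.
Discontinuity in slope at B on the released structure — sum the simple-span end rotations:
  span AB: point load 71.5 at a = 3.52: Pab(L + a)/(6LEI) = 66.44/EI
  span BC: point load 123.2 at a = 5.83: Pab(L + b)/(6LEI) = 163.5/EI
  relative rotation θ_0 = (66.44 + 163.5)/EI = 229.9/EI
A unit hogging moment at B produces rotation L₁/(3EI) + L₂/(3EI) = 3.8/EI.
Slope continuity at B: θ_0 = M_B·3.8/EI, so M_B = 229.9/3.8 = 60.5 kN·m (hogging).
Span AB, ΣM about A with M_B applied at B: R_B^{AB}·4.4 = 251.7 + 60.5, so R_B^{AB} = 70.95 kN and R_A = 71.5 − 70.95 = 0.5492 kN.
Span BC, ΣM about C: R_B^{BC}·7 = 144.1 + 60.5, so R_B^{BC} = 29.24 kN and R_C = 123.2 − 29.24 = 93.96 kN.
R_B = 70.95 + 29.24 = 100.2 kN.

R_B = 100.2 kN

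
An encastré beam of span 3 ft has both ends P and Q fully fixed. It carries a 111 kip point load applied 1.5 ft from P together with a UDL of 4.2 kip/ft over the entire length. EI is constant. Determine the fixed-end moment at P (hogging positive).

Release both end moments; the primary structure is a simply-supported span PQ with redundants M_P and M_Q.
Simple-span end rotations at P and Q under the given loads:
  at P: point load 111 at a = 1.5: Pab(L + b)/(6LEI) = 62.44/EI
  at Q: point load 111 at a = 1.5: Pab(L + a)/(6LEI) = 62.44/EI
  at P: UDL 4.2: wL³/(24EI) = 4.725/EI
  at Q: UDL 4.2: wL³/(24EI) = 4.725/EI
  θ_P0 = 67.16/EI,  θ_Q0 = 67.16/EI
Flexibility coefficients: a unit moment at one end gives L/(3EI) there and L/(6EI) at the far end, so f₁₁ = f₂₂ = 1/EI and f₁₂ = f₂₁ = 0.5/EI.
Compatibility — zero rotation at each built-in end:
  1 M_P + 0.5 M_Q = 67.16
  0.5 M_P + 1 M_Q = 67.16
Solving the pair gives M_P = 44.77 kip·ft and M_Q = 44.77 kip·ft (hogging).

M_P = 44.77 kip·ft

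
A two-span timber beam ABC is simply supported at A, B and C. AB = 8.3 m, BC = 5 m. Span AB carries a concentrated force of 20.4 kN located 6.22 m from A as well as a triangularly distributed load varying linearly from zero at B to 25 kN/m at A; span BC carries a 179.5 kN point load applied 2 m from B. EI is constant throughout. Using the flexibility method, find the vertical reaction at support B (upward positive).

R_B = 204 kN

Insert a hinge at B; M_B is the redundant, and each span becomes simply supported.
Rotations at B on the released spans (each span's end-slope, ×1/EI):
  span AB: point load 20.4 at a = 6.22: Pab(L + a)/(6LEI) = 76.95/EI
  span AB: triangular load, peak 25: 7w₀L³/(360EI) = 278/EI
  span BC: point load 179.5 at a = 2: Pab(L + b)/(6LEI) = 287.2/EI
  relative rotation θ_0 = (354.9 + 287.2)/EI = 642.1/EI
A unit hogging moment at B produces rotation L₁/(3EI) + L₂/(3EI) = 4.433/EI.
Slope continuity at B: θ_0 = M_B·4.433/EI, so M_B = 642.1/4.433 = 144.8 kN·m (hogging).
Span AB, ΣM about A with M_B applied at B: R_B^{AB}·8.3 = 413.9 + 144.8, so R_B^{AB} = 67.32 kN and R_A = 124.2 − 67.32 = 56.83 kN.
Span BC, ΣM about C: R_B^{BC}·5 = 538.5 + 144.8, so R_B^{BC} = 136.7 kN and R_C = 179.5 − 136.7 = 42.83 kN.
R_B = 67.32 + 136.7 = 204 kN.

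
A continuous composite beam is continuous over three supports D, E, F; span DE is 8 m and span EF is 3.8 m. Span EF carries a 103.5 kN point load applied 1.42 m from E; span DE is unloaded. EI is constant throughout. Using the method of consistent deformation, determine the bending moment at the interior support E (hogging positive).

Release continuity at E by inserting a hinge; the redundant is the internal moment M_E. The primary structure is two simply-supported spans DE and EF.
End slopes at the hinge E, treating each span as simply supported:
  span EF: point load 103.5 at a = 1.42: Pab(L + b)/(6LEI) = 94.81/EI
  relative rotation θ_0 = (0 + 94.81)/EI = 94.81/EI
A unit hogging moment at E produces rotation L₁/(3EI) + L₂/(3EI) = 3.933/EI.
Compatibility: M_E·(L₁+L₂)/(3EI) = θ_0, giving M_E = 24.1 kN·m (hogging).

M_E = 24.1 kN·m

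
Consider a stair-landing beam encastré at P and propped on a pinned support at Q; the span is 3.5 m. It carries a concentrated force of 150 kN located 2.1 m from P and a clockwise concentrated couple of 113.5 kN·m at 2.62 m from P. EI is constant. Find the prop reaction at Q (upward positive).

R_Q = 110.4 kN

Remove the prop at Q; the released (primary) structure is a cantilever built in at P.
Downward deflection at the released point Q due to the loads:
  point load 150 at a = 2.1: Pa²(3L − a)/(6EI) = 926.1/EI
  clockwise couple 113.5 at a = 2.62: M₀a(2L − a)/(2EI) = 651.2/EI
  δ_0 = 1577/EI
Flexibility coefficient — unit upward force at Q: δ_{QQ} = L³/(3EI) = 14.29/EI.
Compatibility at Q: δ_0 − R_Q·δ_{QQ} = 0, so R_Q = 1577/14.29 = 110.4 kN.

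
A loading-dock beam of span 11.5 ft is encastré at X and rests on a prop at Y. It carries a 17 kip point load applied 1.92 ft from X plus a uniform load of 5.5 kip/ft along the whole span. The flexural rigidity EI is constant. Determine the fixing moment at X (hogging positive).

Remove the prop at Y; the released (primary) structure is a cantilever built in at X.
Downward deflection at the released point Y due to the loads:
  point load 17 at a = 1.92: Pa²(3L − a)/(6EI) = 340.3/EI
  UDL 5.5: wL⁴/(8EI) = 12024/EI
  δ_0 = 12365/EI
Flexibility coefficient — unit upward force at Y: δ_{YY} = L³/(3EI) = 507/EI.
Compatibility at Y: δ_0 − R_Y·δ_{YY} = 0, so R_Y = 12365/507 = 24.39 kip.
Moment equilibrium about X: M_X = Σ(load moments about X) − R_Y·L = 396.3 − 24.39×11.5 = 115.8 kip·ft.

M_X = 115.8 kip·ft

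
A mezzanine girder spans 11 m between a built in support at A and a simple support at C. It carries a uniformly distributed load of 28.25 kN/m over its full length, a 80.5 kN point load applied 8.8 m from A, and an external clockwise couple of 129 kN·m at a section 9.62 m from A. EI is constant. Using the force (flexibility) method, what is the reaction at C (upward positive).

R_C = 190.5 kN

Choose R_C as the redundant. The primary structure is the cantilever fixed at A.
Free-end deflection of the primary structure under the applied loading (downward +):
  UDL 28.25: wL⁴/(8EI) = 51701/EI
  point load 80.5 at a = 8.8: Pa²(3L − a)/(6EI) = 25143/EI
  clockwise couple 129 at a = 9.62: M₀a(2L − a)/(2EI) = 7682/EI
  δ_0 = 84526/EI
Flexibility coefficient — unit upward force at C: δ_{CC} = L³/(3EI) = 443.7/EI.
Compatibility at C: δ_0 − R_C·δ_{CC} = 0, so R_C = 84526/443.7 = 190.5 kN.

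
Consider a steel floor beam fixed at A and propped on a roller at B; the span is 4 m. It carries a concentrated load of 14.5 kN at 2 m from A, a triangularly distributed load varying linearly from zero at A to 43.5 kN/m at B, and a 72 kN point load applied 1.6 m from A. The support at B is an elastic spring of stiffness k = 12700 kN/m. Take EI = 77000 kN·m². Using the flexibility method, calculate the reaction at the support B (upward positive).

R_B = 52.45 kN

Remove the prop at B; the released (primary) structure is a cantilever built in at A.
Primary-structure tip deflection at B by superposition:
  point load 14.5 at a = 2: Pa²(3L − a)/(6EI) = 96.67/EI
  triangular load, peak 43.5 at the free end: 11w₀L⁴/(120EI) = 1021/EI
  point load 72 at a = 1.6: Pa²(3L − a)/(6EI) = 319.5/EI
  δ_0 = 1437/EI
Flexibility coefficient — unit upward force at B: δ_{BB} = L³/(3EI) = 21.33/EI.
With EI = 77000 kN·m²: δ_0 = 0.018662 m and δ_{BB} = 0.000277 m/kN.
Compatibility — the spring shortens by R_B/k under the reaction it provides: δ_0 − R_B·δ_{BB} = R_B/k. With 1/k = 0.000079 m/kN, R_B = δ_0 / (δ_{BB} + 1/k) = 0.018662 / (0.000277 + 0.000079) = 52.45 kN.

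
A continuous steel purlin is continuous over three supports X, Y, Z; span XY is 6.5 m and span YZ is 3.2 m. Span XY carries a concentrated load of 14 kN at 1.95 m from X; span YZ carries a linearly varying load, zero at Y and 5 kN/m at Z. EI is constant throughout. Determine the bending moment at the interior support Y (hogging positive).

M_Y = 9.309 kN·m

Release continuity at Y by inserting a hinge; the redundant is the internal moment M_Y. The primary structure is two simply-supported spans XY and YZ.
Discontinuity in slope at Y on the released structure — sum the simple-span end rotations:
  span XY: point load 14 at a = 1.95: Pab(L + a)/(6LEI) = 26.91/EI
  span YZ: triangular load, peak 5: 7w₀L³/(360EI) = 3.186/EI
  relative rotation θ_0 = (26.91 + 3.186)/EI = 30.1/EI
A unit hogging moment at Y produces rotation L₁/(3EI) + L₂/(3EI) = 3.233/EI.
Slope continuity at Y: θ_0 = M_Y·3.233/EI, so M_Y = 30.1/3.233 = 9.309 kN·m (hogging).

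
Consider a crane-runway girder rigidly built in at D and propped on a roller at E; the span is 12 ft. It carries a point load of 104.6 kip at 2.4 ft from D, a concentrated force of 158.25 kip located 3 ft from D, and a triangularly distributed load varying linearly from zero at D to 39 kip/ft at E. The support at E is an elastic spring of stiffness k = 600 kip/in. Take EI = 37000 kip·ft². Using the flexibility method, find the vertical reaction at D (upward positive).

Release the roller at E. Primary structure: cantilever fixed at D.
Primary-structure tip deflection at E by superposition:
  point load 104.6 at a = 2.4: Pa²(3L − a)/(6EI) = 3374/EI
  point load 158.25 at a = 3: Pa²(3L − a)/(6EI) = 7833/EI
  triangular load, peak 39 at the free end: 11w₀L⁴/(120EI) = 74131/EI
  δ_0 = 85339/EI
Tip deflection under a unit load at E: L³/(3EI) = 576/EI.
With EI = 37000 kip·ft²: δ_0 = 2.3064 ft and δ_{EE} = 0.015568 ft/kip.
Compatibility — the spring shortens by R_E/k under the reaction it provides: δ_0 − R_E·δ_{EE} = R_E/k. With 1/k = 1/(600×12) ft/kip = 0.000139 ft/kip, R_E = δ_0 / (δ_{EE} + 1/k) = 2.3064 / (0.015568 + 0.000139) = 146.8 kip.
Vertical equilibrium: R_D = ΣP − R_E = 496.9 − 146.8 = 350 kip.

R_D = 350 kip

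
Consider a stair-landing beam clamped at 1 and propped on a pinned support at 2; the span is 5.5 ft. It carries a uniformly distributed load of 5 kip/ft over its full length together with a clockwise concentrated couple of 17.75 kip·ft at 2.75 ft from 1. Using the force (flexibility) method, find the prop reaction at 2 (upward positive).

Remove the prop at 2; the released (primary) structure is a cantilever built in at 1.
Primary-structure tip deflection at 2 by superposition:
  UDL 5: wL⁴/(8EI) = 571.9/EI
  clockwise couple 17.75 at a = 2.75: M₀a(2L − a)/(2EI) = 201.4/EI
  δ_0 = 773.3/EI
Flexibility coefficient — unit upward force at 2: δ_{22} = L³/(3EI) = 55.46/EI.
The prop prevents deflection at 2: R_2 = δ_0/δ_{22} = 773.3/55.46 = 13.94 kip.

R_2 = 13.94 kip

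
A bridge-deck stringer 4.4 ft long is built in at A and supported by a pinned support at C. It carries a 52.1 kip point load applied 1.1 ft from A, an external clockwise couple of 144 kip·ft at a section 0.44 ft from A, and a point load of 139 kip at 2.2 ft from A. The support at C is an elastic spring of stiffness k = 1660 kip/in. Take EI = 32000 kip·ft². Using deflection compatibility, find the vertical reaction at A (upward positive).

R_A = 136.9 kip

Choose R_C as the redundant. The primary structure is the cantilever fixed at A.
Primary-structure tip deflection at C by superposition:
  point load 52.1 at a = 1.1: Pa²(3L − a)/(6EI) = 127.1/EI
  clockwise couple 144 at a = 0.44: M₀a(2L − a)/(2EI) = 264.8/EI
  point load 139 at a = 2.2: Pa²(3L − a)/(6EI) = 1233/EI
  δ_0 = 1625/EI
Tip deflection under a unit load at C: L³/(3EI) = 28.39/EI.
With EI = 32000 kip·ft²: δ_0 = 0.050793 ft and δ_{CC} = 0.000887 ft/kip.
Compatibility — the spring shortens by R_C/k under the reaction it provides: δ_0 − R_C·δ_{CC} = R_C/k. With 1/k = 1/(1660×12) ft/kip = 0.00005 ft/kip, R_C = δ_0 / (δ_{CC} + 1/k) = 0.050793 / (0.000887 + 0.00005) = 54.18 kip.
Vertical equilibrium: R_A = ΣP − R_C = 191.1 − 54.18 = 136.9 kip.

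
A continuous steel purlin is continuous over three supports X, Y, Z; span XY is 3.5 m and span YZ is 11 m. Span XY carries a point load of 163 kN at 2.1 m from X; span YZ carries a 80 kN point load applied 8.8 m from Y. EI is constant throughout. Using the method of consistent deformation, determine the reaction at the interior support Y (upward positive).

Release continuity at Y by inserting a hinge; the redundant is the internal moment M_Y. The primary structure is two simply-supported spans XY and YZ.
End slopes at the hinge Y, treating each span as simply supported:
  span XY: point load 163 at a = 2.1: Pab(L + a)/(6LEI) = 127.8/EI
  span YZ: point load 80 at a = 8.8: Pab(L + b)/(6LEI) = 309.8/EI
  relative rotation θ_0 = (127.8 + 309.8)/EI = 437.6/EI
A unit hogging moment at Y produces rotation L₁/(3EI) + L₂/(3EI) = 4.833/EI.
Compatibility: M_Y·(L₁+L₂)/(3EI) = θ_0, giving M_Y = 90.53 kN·m (hogging).
Span XY, ΣM about X with M_Y applied at Y: R_Y^{XY}·3.5 = 342.3 + 90.53, so R_Y^{XY} = 123.7 kN and R_X = 163 − 123.7 = 39.33 kN.
Span YZ, ΣM about Z: R_Y^{YZ}·11 = 176 + 90.53, so R_Y^{YZ} = 24.23 kN and R_Z = 80 − 24.23 = 55.77 kN.
R_Y = 123.7 + 24.23 = 147.9 kN.

R_Y = 147.9 kN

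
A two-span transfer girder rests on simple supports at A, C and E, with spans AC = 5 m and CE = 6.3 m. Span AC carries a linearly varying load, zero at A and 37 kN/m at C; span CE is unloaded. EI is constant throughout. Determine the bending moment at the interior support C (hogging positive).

M_C = 27.29 kN·m

Insert a hinge at C; M_C is the redundant, and each span becomes simply supported.
Rotations at C on the released spans (each span's end-slope, ×1/EI):
  span AC: triangular load, peak 37: w₀L³/(45EI) = 102.8/EI
  relative rotation θ_0 = (102.8 + 0)/EI = 102.8/EI
A unit hogging moment at C produces rotation L₁/(3EI) + L₂/(3EI) = 3.767/EI.
Compatibility: M_C·(L₁+L₂)/(3EI) = θ_0, giving M_C = 27.29 kN·m (hogging).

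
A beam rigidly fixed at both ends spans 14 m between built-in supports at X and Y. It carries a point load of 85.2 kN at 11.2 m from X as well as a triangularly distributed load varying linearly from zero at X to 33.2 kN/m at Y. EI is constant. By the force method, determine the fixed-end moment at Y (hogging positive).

M_Y = 478 kN·m

Release both end moments; the primary structure is a simply-supported span XY with redundants M_X and M_Y.
Simple-span end rotations at X and Y under the given loads:
  at X: point load 85.2 at a = 11.2: Pab(L + b)/(6LEI) = 534.4/EI
  at Y: point load 85.2 at a = 11.2: Pab(L + a)/(6LEI) = 801.6/EI
  at X: triangular load, peak 33.2: 7w₀L³/(360EI) = 1771/EI
  at Y: triangular load, peak 33.2: w₀L³/(45EI) = 2024/EI
  θ_X0 = 2306/EI,  θ_Y0 = 2826/EI
Flexibility coefficients: a unit moment at one end gives L/(3EI) there and L/(6EI) at the far end, so f₁₁ = f₂₂ = 4.667/EI and f₁₂ = f₂₁ = 2.333/EI.
Compatibility — zero rotation at each built-in end:
  4.667 M_X + 2.333 M_Y = 2306
  2.333 M_X + 4.667 M_Y = 2826
Solving the pair gives M_X = 255.1 kN·m and M_Y = 478 kN·m (hogging).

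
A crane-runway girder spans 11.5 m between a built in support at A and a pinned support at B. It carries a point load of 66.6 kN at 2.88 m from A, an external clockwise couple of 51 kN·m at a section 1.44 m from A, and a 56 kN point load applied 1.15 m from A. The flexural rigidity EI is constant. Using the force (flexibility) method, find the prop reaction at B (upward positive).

Take the reaction at B as the redundant and release it; the primary structure is a cantilever fixed at A.
Free-end deflection of the primary structure under the applied loading (downward +):
  point load 66.6 at a = 2.88: Pa²(3L − a)/(6EI) = 2911/EI
  clockwise couple 51 at a = 1.44: M₀a(2L − a)/(2EI) = 791.7/EI
  point load 56 at a = 1.15: Pa²(3L − a)/(6EI) = 411.7/EI
  δ_0 = 4115/EI
Flexibility coefficient — unit upward force at B: δ_{BB} = L³/(3EI) = 507/EI.
Compatibility at B: δ_0 − R_B·δ_{BB} = 0, so R_B = 4115/507 = 8.116 kN.

R_B = 8.116 kN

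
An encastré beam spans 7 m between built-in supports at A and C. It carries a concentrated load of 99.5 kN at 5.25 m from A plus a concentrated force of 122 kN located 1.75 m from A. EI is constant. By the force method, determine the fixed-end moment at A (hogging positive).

M_A = 152.7 kN·m

Take the two fixed-end moments M_A, M_C as redundants; the released structure is the simple span AC.
On the primary (simply-supported) span, the end slopes from the loading are:
  at A: point load 99.5 at a = 5.25: Pab(L + b)/(6LEI) = 190.4/EI
  at C: point load 99.5 at a = 5.25: Pab(L + a)/(6LEI) = 266.6/EI
  at A: point load 122 at a = 1.75: Pab(L + b)/(6LEI) = 326.9/EI
  at C: point load 122 at a = 1.75: Pab(L + a)/(6LEI) = 233.5/EI
  θ_A0 = 517.4/EI,  θ_C0 = 500.1/EI
Flexibility coefficients: a unit moment at one end gives L/(3EI) there and L/(6EI) at the far end, so f₁₁ = f₂₂ = 2.333/EI and f₁₂ = f₂₁ = 1.167/EI.
Compatibility — zero rotation at each built-in end:
  2.333 M_A + 1.167 M_C = 517.4
  1.167 M_A + 2.333 M_C = 500.1
Solving the pair gives M_A = 152.7 kN·m and M_C = 138 kN·m (hogging).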